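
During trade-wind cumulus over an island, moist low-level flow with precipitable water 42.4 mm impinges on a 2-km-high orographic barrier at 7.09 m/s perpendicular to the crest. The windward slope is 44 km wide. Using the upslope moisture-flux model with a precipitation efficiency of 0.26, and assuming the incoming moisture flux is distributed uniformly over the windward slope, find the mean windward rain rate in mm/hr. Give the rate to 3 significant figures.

Incoming column moisture flux per unit ridge length: F = V × PW = 7.09 × 42.4 = 300.616 mm·m/s.
Spread over the 44 km slope with efficiency ε = 0.26: R = ε·F/W = 0.26 × 300.616 / 44000 m = 1.776e-03 mm/s.
R = 1.776e-03 × 3600 = 6.39 mm/hr.

R ≈ 6.39 mm/hr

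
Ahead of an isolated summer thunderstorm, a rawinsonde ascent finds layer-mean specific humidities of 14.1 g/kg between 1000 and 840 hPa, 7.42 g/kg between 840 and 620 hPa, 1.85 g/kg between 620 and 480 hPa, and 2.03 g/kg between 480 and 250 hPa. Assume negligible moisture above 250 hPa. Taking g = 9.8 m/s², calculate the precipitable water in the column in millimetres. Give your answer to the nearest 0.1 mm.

Precipitable water is the column-integrated vapour mass per unit area: PW = (1/g) Σ q̄ Δp, with q in kg/kg and Δp in Pa (1 kg/m² of water = 1 mm).
Layer 1000–840 hPa: Δp = 160 hPa = 16000 Pa, q̄ = 0.0141 kg/kg → 0.0141 × 16000 / 9.8 = 23.02 mm
Layer 840–620 hPa: Δp = 220 hPa = 22000 Pa, q̄ = 0.00742 kg/kg → 0.00742 × 22000 / 9.8 = 16.66 mm
Layer 620–480 hPa: Δp = 140 hPa = 14000 Pa, q̄ = 0.00185 kg/kg → 0.00185 × 14000 / 9.8 = 2.64 mm
Layer 480–250 hPa: Δp = 230 hPa = 23000 Pa, q̄ = 0.00203 kg/kg → 0.00203 × 23000 / 9.8 = 4.76 mm
PW = 23.02 + 16.66 + 2.64 + 4.76 = 47.08 ≈ 47.1 mm.

PW ≈ 47.1 mm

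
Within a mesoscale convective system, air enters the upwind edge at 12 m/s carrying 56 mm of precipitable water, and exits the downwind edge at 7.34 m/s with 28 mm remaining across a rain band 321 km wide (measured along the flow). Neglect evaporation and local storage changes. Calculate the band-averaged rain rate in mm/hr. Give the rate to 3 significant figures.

Column moisture flux per unit crosswind length is F = V × PW.
Inflow: F_in = 12 × 56 = 672 mm·m/s
Outflow: F_out = 7.34 × 28 = 205.52 mm·m/s
Steady-state rate R = (F_in − F_out)/L = (672 − 205.52) / 321000 m = 1.453e-03 mm/s.
R = 1.453e-03 × 3600 = 5.23 mm/hr.

R ≈ 5.23 mm/hr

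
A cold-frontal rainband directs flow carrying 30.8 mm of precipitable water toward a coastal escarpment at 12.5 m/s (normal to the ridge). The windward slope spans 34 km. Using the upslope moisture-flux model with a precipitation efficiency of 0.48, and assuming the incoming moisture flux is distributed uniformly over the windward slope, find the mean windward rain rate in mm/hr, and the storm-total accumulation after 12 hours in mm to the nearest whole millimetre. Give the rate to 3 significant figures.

Incoming column moisture flux per unit ridge length: F = V × PW = 12.5 × 30.8 = 385 mm·m/s.
Spread over the 34 km slope with efficiency ε = 0.48: R = ε·F/W = 0.48 × 385 / 34000 m = 5.435e-03 mm/s.
R = 5.435e-03 × 3600 = 19.6 mm/hr.
Over 12 h: total = 19.6 × 12 = 235.2 ≈ 235 mm.

R ≈ 19.6 mm/hr; total ≈ 235 mm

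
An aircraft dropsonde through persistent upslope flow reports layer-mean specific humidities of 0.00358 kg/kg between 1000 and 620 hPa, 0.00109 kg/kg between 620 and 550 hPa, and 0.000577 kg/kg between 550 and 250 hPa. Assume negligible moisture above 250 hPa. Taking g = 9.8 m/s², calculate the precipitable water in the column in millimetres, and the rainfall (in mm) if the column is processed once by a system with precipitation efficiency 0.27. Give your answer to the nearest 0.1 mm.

Precipitable water is the column-integrated vapour mass per unit area: PW = (1/g) Σ q̄ Δp, with q in kg/kg and Δp in Pa (1 kg/m² of water = 1 mm).
Layer 1000–620 hPa: Δp = 380 hPa = 38000 Pa, q̄ = 0.00358 kg/kg → 0.00358 × 38000 / 9.8 = 13.88 mm
Layer 620–550 hPa: Δp = 70 hPa = 7000 Pa, q̄ = 0.00109 kg/kg → 0.00109 × 7000 / 9.8 = 0.78 mm
Layer 550–250 hPa: Δp = 300 hPa = 30000 Pa, q̄ = 0.000577 kg/kg → 0.000577 × 30000 / 9.8 = 1.77 mm
PW = 13.88 + 0.78 + 1.77 = 16.43 ≈ 16.4 mm.
Rainfall = ε × PW = 0.27 × 16.4 = 4.4 mm.

PW ≈ 16.4 mm; rainfall ≈ 4.4 mm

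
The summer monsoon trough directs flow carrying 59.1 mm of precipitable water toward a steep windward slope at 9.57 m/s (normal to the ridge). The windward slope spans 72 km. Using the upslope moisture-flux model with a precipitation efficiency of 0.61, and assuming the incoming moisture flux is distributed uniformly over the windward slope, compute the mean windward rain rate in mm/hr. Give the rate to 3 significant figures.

Incoming column moisture flux per unit ridge length: F = V × PW = 9.57 × 59.1 = 565.587 mm·m/s.
Spread over the 72 km slope with efficiency ε = 0.61: R = ε·F/W = 0.61 × 565.587 / 72000 m = 4.792e-03 mm/s.
R = 4.792e-03 × 3600 = 17.3 mm/hr.

R ≈ 17.3 mm/hr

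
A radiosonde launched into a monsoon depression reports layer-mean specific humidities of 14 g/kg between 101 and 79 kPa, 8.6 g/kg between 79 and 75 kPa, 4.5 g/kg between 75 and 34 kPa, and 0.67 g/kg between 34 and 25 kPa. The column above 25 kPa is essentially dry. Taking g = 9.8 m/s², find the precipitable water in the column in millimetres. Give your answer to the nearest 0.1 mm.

Precipitable water is the column-integrated vapour mass per unit area: PW = (1/g) Σ q̄ Δp, with q in kg/kg and Δp in Pa (1 kg/m² of water = 1 mm).
Layer 101–79 kPa: Δp = 220 hPa = 22000 Pa, q̄ = 0.014 kg/kg → 0.014 × 22000 / 9.8 = 31.43 mm
Layer 79–75 kPa: Δp = 40 hPa = 4000 Pa, q̄ = 0.0086 kg/kg → 0.0086 × 4000 / 9.8 = 3.51 mm
Layer 75–34 kPa: Δp = 410 hPa = 41000 Pa, q̄ = 0.0045 kg/kg → 0.0045 × 41000 / 9.8 = 18.83 mm
Layer 34–25 kPa: Δp = 90 hPa = 9000 Pa, q̄ = 0.00067 kg/kg → 0.00067 × 9000 / 9.8 = 0.62 mm
PW = 31.43 + 3.51 + 18.83 + 0.62 = 54.39 ≈ 54.4 mm.

PW ≈ 54.4 mm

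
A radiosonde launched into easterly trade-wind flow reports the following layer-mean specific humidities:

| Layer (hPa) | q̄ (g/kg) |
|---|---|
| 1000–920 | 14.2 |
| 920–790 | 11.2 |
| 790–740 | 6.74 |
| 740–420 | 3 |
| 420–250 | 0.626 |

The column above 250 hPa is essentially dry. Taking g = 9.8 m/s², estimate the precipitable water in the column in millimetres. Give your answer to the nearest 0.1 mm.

PW ≈ 40.8 mm

Precipitable water is the column-integrated vapour mass per unit area: PW = (1/g) Σ q̄ Δp, with q in kg/kg and Δp in Pa (1 kg/m² of water = 1 mm).
Layer 1000–920 hPa: Δp = 80 hPa = 8000 Pa, q̄ = 0.0142 kg/kg → 0.0142 × 8000 / 9.8 = 11.59 mm
Layer 920–790 hPa: Δp = 130 hPa = 13000 Pa, q̄ = 0.0112 kg/kg → 0.0112 × 13000 / 9.8 = 14.86 mm
Layer 790–740 hPa: Δp = 50 hPa = 5000 Pa, q̄ = 0.00674 kg/kg → 0.00674 × 5000 / 9.8 = 3.44 mm
Layer 740–420 hPa: Δp = 320 hPa = 32000 Pa, q̄ = 0.003 kg/kg → 0.003 × 32000 / 9.8 = 9.80 mm
Layer 420–250 hPa: Δp = 170 hPa = 17000 Pa, q̄ = 0.000626 kg/kg → 0.000626 × 17000 / 9.8 = 1.09 mm
PW = 11.59 + 14.86 + 3.44 + 9.80 + 1.09 = 40.78 ≈ 40.8 mm.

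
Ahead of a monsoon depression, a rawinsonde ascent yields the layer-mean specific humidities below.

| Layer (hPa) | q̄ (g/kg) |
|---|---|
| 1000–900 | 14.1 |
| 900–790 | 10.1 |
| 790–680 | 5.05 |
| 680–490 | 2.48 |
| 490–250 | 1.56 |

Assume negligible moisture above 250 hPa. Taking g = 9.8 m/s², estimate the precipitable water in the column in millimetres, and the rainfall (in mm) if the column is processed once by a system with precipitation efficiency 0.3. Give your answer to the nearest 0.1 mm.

PW ≈ 40.0 mm; rainfall ≈ 12.0 mm

Precipitable water is the column-integrated vapour mass per unit area: PW = (1/g) Σ q̄ Δp, with q in kg/kg and Δp in Pa (1 kg/m² of water = 1 mm).
Layer 1000–900 hPa: Δp = 100 hPa = 10000 Pa, q̄ = 0.0141 kg/kg → 0.0141 × 10000 / 9.8 = 14.39 mm
Layer 900–790 hPa: Δp = 110 hPa = 11000 Pa, q̄ = 0.0101 kg/kg → 0.0101 × 11000 / 9.8 = 11.34 mm
Layer 790–680 hPa: Δp = 110 hPa = 11000 Pa, q̄ = 0.00505 kg/kg → 0.00505 × 11000 / 9.8 = 5.67 mm
Layer 680–490 hPa: Δp = 190 hPa = 19000 Pa, q̄ = 0.00248 kg/kg → 0.00248 × 19000 / 9.8 = 4.81 mm
Layer 490–250 hPa: Δp = 240 hPa = 24000 Pa, q̄ = 0.00156 kg/kg → 0.00156 × 24000 / 9.8 = 3.82 mm
PW = 14.39 + 11.34 + 5.67 + 4.81 + 3.82 = 40.03 ≈ 40.0 mm.
Rainfall = ε × PW = 0.3 × 40.0 = 12.0 mm.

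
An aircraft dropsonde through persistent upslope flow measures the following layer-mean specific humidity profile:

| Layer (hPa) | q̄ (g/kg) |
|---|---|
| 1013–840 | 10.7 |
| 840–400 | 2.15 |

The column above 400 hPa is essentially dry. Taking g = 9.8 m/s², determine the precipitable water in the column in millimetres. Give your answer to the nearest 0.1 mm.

Precipitable water is the column-integrated vapour mass per unit area: PW = (1/g) Σ q̄ Δp, with q in kg/kg and Δp in Pa (1 kg/m² of water = 1 mm).
Layer 1013–840 hPa: Δp = 173 hPa = 17300 Pa, q̄ = 0.0107 kg/kg → 0.0107 × 17300 / 9.8 = 18.89 mm
Layer 840–400 hPa: Δp = 440 hPa = 44000 Pa, q̄ = 0.00215 kg/kg → 0.00215 × 44000 / 9.8 = 9.65 mm
PW = 18.89 + 9.65 = 28.54 ≈ 28.5 mm.

PW ≈ 28.5 mm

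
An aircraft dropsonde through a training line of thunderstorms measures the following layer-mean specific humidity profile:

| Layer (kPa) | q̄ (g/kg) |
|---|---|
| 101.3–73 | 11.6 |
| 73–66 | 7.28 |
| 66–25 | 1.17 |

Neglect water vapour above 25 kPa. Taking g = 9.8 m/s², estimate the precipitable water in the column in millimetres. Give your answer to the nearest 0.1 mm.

Precipitable water is the column-integrated vapour mass per unit area: PW = (1/g) Σ q̄ Δp, with q in kg/kg and Δp in Pa (1 kg/m² of water = 1 mm).
Layer 101.3–73 kPa: Δp = 283 hPa = 28300 Pa, q̄ = 0.0116 kg/kg → 0.0116 × 28300 / 9.8 = 33.50 mm
Layer 73–66 kPa: Δp = 70 hPa = 7000 Pa, q̄ = 0.00728 kg/kg → 0.00728 × 7000 / 9.8 = 5.20 mm
Layer 66–25 kPa: Δp = 410 hPa = 41000 Pa, q̄ = 0.00117 kg/kg → 0.00117 × 41000 / 9.8 = 4.89 mm
PW = 33.50 + 5.20 + 4.89 = 43.59 ≈ 43.6 mm.

PW ≈ 43.6 mm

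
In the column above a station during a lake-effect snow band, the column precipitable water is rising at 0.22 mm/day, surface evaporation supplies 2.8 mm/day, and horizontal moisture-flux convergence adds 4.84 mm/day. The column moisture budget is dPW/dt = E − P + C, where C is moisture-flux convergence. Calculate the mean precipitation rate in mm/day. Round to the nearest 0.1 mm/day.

P ≈ 7.4 mm/day

dPW/dt = +0.22 mm/day.
P = E + C − dPW/dt = 2.8 + (4.84) − (+0.22) = 7.4 mm/day.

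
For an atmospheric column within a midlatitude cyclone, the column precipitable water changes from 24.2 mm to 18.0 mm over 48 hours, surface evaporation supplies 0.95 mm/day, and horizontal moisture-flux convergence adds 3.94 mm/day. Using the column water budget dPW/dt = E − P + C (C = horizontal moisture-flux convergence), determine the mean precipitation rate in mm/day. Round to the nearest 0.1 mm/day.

dPW/dt = (18.0 − 24.2) mm / (48/24 day) = -3.100 mm/day.
P = E + C − dPW/dt = 0.95 + (3.94) − (-3.100) = 8.0 mm/day.

P ≈ 8.0 mm/day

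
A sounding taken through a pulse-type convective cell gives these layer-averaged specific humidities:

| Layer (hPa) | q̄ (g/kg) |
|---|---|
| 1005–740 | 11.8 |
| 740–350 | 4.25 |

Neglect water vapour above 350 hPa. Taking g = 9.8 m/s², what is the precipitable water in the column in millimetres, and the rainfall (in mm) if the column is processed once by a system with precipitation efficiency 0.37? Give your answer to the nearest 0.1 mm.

Precipitable water is the column-integrated vapour mass per unit area: PW = (1/g) Σ q̄ Δp, with q in kg/kg and Δp in Pa (1 kg/m² of water = 1 mm).
Layer 1005–740 hPa: Δp = 265 hPa = 26500 Pa, q̄ = 0.0118 kg/kg → 0.0118 × 26500 / 9.8 = 31.91 mm
Layer 740–350 hPa: Δp = 390 hPa = 39000 Pa, q̄ = 0.00425 kg/kg → 0.00425 × 39000 / 9.8 = 16.91 mm
PW = 31.91 + 16.91 = 48.82 ≈ 48.8 mm.
Rainfall = ε × PW = 0.37 × 48.8 = 18.1 mm.

PW ≈ 48.8 mm; rainfall ≈ 18.1 mm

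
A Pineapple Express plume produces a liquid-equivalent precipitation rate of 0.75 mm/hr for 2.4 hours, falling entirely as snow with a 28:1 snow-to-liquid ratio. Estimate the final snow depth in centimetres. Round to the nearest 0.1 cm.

Liquid-equivalent depth = 0.75 × 2.4 = 1.8 mm.
Snow depth = 1.8 mm × 28 = 50.4 mm = 5.0 cm.

snow depth ≈ 5.0 cm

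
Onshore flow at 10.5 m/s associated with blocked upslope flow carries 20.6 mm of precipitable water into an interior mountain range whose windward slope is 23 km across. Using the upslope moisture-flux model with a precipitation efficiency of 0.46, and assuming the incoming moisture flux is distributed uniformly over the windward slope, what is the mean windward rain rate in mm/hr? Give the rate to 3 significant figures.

R ≈ 15.6 mm/hr

Incoming column moisture flux per unit ridge length: F = V × PW = 10.5 × 20.6 = 216.3 mm·m/s.
Spread over the 23 km slope with efficiency ε = 0.46: R = ε·F/W = 0.46 × 216.3 / 23000 m = 4.326e-03 mm/s.
R = 4.326e-03 × 3600 = 15.6 mm/hr.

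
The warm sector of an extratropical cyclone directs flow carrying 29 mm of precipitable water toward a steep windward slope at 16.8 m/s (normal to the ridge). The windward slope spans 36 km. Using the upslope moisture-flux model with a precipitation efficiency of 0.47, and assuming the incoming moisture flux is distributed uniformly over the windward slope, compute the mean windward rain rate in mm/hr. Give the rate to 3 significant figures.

Incoming column moisture flux per unit ridge length: F = V × PW = 16.8 × 29 = 487.2 mm·m/s.
Spread over the 36 km slope with efficiency ε = 0.47: R = ε·F/W = 0.47 × 487.2 / 36000 m = 6.361e-03 mm/s.
R = 6.361e-03 × 3600 = 22.9 mm/hr.

R ≈ 22.9 mm/hr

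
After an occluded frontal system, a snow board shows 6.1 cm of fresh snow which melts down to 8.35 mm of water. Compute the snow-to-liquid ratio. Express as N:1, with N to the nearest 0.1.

ratio ≈ 7.3

Ratio = snow depth / SWE = 61 mm / 8.35 mm = 7.3, i.e. 7.3:1.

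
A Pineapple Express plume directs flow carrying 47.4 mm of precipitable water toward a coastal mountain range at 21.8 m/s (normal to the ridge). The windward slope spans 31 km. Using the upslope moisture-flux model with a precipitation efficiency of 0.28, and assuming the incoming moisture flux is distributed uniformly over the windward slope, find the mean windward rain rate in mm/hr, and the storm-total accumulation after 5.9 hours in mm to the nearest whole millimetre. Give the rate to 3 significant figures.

R ≈ 33.6 mm/hr; total ≈ 198 mm

Incoming column moisture flux per unit ridge length: F = V × PW = 21.8 × 47.4 = 1033.32 mm·m/s.
Spread over the 31 km slope with efficiency ε = 0.28: R = ε·F/W = 0.28 × 1033.32 / 31000 m = 9.333e-03 mm/s.
R = 9.333e-03 × 3600 = 33.6 mm/hr.
Over 5.9 h: total = 33.6 × 5.9 = 198.24 ≈ 198 mm.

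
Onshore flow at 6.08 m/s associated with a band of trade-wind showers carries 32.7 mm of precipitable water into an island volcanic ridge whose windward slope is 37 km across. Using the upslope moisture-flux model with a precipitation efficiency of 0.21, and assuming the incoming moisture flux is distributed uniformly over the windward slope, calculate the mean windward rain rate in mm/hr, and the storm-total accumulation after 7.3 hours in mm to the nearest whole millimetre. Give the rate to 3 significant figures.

Incoming column moisture flux per unit ridge length: F = V × PW = 6.08 × 32.7 = 198.816 mm·m/s.
Spread over the 37 km slope with efficiency ε = 0.21: R = ε·F/W = 0.21 × 198.816 / 37000 m = 1.128e-03 mm/s.
R = 1.128e-03 × 3600 = 4.06 mm/hr.
Over 7.3 h: total = 4.06 × 7.3 = 29.638 ≈ 30 mm.

R ≈ 4.06 mm/hr; total ≈ 30 mm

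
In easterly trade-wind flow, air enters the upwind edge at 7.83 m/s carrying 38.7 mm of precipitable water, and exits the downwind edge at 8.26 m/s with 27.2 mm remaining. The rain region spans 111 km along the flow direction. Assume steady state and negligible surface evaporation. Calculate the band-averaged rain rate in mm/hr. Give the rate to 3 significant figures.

R ≈ 2.54 mm/hr

Column moisture flux per unit crosswind length is F = V × PW.
Inflow: F_in = 7.83 × 38.7 = 303.021 mm·m/s
Outflow: F_out = 8.26 × 27.2 = 224.672 mm·m/s
Steady-state rate R = (F_in − F_out)/L = (303.021 − 224.672) / 111000 m = 7.058e-04 mm/s.
R = 7.058e-04 × 3600 = 2.54 mm/hr.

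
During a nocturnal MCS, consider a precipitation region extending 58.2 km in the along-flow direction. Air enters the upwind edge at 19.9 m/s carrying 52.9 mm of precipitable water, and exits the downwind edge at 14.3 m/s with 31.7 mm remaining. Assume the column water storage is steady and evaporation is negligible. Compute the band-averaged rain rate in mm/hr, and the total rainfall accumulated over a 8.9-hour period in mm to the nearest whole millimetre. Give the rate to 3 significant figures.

R ≈ 37.1 mm/hr; total ≈ 330 mm

Column moisture flux per unit crosswind length is F = V × PW.
Inflow: F_in = 19.9 × 52.9 = 1052.71 mm·m/s
Outflow: F_out = 14.3 × 31.7 = 453.31 mm·m/s
Steady-state rate R = (F_in − F_out)/L = (1052.71 − 453.31) / 58200 m = 1.030e-02 mm/s.
R = 1.030e-02 × 3600 = 37.1 mm/hr.
Over 8.9 h: total = 37.1 × 8.9 = 330.19 ≈ 330 mm.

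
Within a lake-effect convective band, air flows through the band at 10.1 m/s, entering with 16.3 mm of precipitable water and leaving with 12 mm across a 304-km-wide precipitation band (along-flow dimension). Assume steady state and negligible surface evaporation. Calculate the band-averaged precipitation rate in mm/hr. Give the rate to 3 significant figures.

R ≈ 0.514 mm/hr

Column moisture flux per unit crosswind length is F = V × PW.
Inflow: F_in = 10.1 × 16.3 = 164.63 mm·m/s
Outflow: F_out = 10.1 × 12 = 121.2 mm·m/s
Steady-state rate R = (F_in − F_out)/L = (164.63 − 121.2) / 304000 m = 1.429e-04 mm/s.
R = 1.429e-04 × 3600 = 0.514 mm/hr.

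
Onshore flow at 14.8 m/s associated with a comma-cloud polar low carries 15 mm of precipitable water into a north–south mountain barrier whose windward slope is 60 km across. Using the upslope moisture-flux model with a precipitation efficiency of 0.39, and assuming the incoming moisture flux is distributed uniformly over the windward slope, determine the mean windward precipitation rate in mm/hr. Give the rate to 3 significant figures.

Incoming column moisture flux per unit ridge length: F = V × PW = 14.8 × 15 = 222 mm·m/s.
Spread over the 60 km slope with efficiency ε = 0.39: R = ε·F/W = 0.39 × 222 / 60000 m = 1.443e-03 mm/s.
R = 1.443e-03 × 3600 = 5.19 mm/hr.

R ≈ 5.19 mm/hr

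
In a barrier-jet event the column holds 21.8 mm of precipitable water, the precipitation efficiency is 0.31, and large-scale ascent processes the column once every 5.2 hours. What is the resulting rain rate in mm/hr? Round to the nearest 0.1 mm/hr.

R ≈ 1.3 mm/hr

Each overturning extracts ε × PW = 0.31 × 21.8 = 6.758 mm.
Rate = ε·PW / τ = 6.758 / 5.2 h = 1.3 mm/hr.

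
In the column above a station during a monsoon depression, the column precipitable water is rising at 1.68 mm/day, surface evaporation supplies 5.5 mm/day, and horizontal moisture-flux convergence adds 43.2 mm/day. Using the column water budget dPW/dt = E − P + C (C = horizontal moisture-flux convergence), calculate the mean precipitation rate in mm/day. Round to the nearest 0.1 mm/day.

P ≈ 47.0 mm/day

dPW/dt = +1.68 mm/day.
P = E + C − dPW/dt = 5.5 + (43.2) − (+1.68) = 47.0 mm/day.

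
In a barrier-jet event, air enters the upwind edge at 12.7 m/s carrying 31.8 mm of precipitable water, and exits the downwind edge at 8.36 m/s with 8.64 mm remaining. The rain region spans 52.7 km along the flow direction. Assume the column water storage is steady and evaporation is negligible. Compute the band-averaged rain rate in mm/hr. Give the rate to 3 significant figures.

Column moisture flux per unit crosswind length is F = V × PW.
Inflow: F_in = 12.7 × 31.8 = 403.86 mm·m/s
Outflow: F_out = 8.36 × 8.64 = 72.2304 mm·m/s
Steady-state rate R = (F_in − F_out)/L = (403.86 − 72.2304) / 52700 m = 6.293e-03 mm/s.
R = 6.293e-03 × 3600 = 22.7 mm/hr.

R ≈ 22.7 mm/hr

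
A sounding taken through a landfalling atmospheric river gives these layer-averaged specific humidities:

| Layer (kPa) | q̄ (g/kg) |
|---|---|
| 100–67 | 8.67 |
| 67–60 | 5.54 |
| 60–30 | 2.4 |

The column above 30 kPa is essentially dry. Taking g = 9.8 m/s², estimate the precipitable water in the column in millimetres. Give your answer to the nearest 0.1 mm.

Precipitable water is the column-integrated vapour mass per unit area: PW = (1/g) Σ q̄ Δp, with q in kg/kg and Δp in Pa (1 kg/m² of water = 1 mm).
Layer 100–67 kPa: Δp = 330 hPa = 33000 Pa, q̄ = 0.00867 kg/kg → 0.00867 × 33000 / 9.8 = 29.19 mm
Layer 67–60 kPa: Δp = 70 hPa = 7000 Pa, q̄ = 0.00554 kg/kg → 0.00554 × 7000 / 9.8 = 3.96 mm
Layer 60–30 kPa: Δp = 300 hPa = 30000 Pa, q̄ = 0.0024 kg/kg → 0.0024 × 30000 / 9.8 = 7.35 mm
PW = 29.19 + 3.96 + 7.35 = 40.50 ≈ 40.5 mm.

PW ≈ 40.5 mm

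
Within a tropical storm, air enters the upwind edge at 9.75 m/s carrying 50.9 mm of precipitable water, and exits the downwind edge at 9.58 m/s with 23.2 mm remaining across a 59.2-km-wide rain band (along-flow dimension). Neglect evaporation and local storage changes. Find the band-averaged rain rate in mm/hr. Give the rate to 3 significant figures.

R ≈ 16.7 mm/hr

Column moisture flux per unit crosswind length is F = V × PW.
Inflow: F_in = 9.75 × 50.9 = 496.275 mm·m/s
Outflow: F_out = 9.58 × 23.2 = 222.256 mm·m/s
Steady-state rate R = (F_in − F_out)/L = (496.275 − 222.256) / 59200 m = 4.629e-03 mm/s.
R = 4.629e-03 × 3600 = 16.7 mm/hr.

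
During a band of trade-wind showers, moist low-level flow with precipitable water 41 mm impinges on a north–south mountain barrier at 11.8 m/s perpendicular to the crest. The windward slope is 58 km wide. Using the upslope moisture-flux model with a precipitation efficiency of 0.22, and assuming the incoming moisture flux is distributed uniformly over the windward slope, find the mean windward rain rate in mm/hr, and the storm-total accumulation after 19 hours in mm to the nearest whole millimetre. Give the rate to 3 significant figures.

R ≈ 6.61 mm/hr; total ≈ 126 mm

Incoming column moisture flux per unit ridge length: F = V × PW = 11.8 × 41 = 483.8 mm·m/s.
Spread over the 58 km slope with efficiency ε = 0.22: R = ε·F/W = 0.22 × 483.8 / 58000 m = 1.835e-03 mm/s.
R = 1.835e-03 × 3600 = 6.61 mm/hr.
Over 19 h: total = 6.61 × 19 = 125.59 ≈ 126 mm.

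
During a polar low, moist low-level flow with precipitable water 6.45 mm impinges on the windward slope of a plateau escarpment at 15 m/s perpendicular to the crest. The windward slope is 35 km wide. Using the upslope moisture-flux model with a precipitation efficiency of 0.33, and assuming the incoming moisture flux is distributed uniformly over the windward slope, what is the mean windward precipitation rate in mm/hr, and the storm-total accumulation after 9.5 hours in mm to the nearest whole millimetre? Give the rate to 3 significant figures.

R ≈ 3.28 mm/hr; total ≈ 31 mm

Incoming column moisture flux per unit ridge length: F = V × PW = 15 × 6.45 = 96.75 mm·m/s.
Spread over the 35 km slope with efficiency ε = 0.33: R = ε·F/W = 0.33 × 96.75 / 35000 m = 9.122e-04 mm/s.
R = 9.122e-04 × 3600 = 3.28 mm/hr.
Over 9.5 h: total = 3.28 × 9.5 = 31.16 ≈ 31 mm.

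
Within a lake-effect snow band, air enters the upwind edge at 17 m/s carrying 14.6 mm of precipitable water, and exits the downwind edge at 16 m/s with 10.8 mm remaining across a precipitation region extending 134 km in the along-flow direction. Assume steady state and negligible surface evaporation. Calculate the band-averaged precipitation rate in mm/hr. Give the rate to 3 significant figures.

R ≈ 2.03 mm/hr

Column moisture flux per unit crosswind length is F = V × PW.
Inflow: F_in = 17 × 14.6 = 248.2 mm·m/s
Outflow: F_out = 16 × 10.8 = 172.8 mm·m/s
Steady-state rate R = (F_in − F_out)/L = (248.2 − 172.8) / 134000 m = 5.627e-04 mm/s.
R = 5.627e-04 × 3600 = 2.03 mm/hr.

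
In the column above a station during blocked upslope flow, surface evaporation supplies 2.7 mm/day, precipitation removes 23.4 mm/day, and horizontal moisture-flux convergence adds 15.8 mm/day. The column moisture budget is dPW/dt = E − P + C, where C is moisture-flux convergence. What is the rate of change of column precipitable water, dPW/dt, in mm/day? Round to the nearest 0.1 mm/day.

dPW/dt = E − P + C = 2.7 − 23.4 + (15.8) = -4.9 mm/day.

dPW/dt ≈ -4.9 mm/day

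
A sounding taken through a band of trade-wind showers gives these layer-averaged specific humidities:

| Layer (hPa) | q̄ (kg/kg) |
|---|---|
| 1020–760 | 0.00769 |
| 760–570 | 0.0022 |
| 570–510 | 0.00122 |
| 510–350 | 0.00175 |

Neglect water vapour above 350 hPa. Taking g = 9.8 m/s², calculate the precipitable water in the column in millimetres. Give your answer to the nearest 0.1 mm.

PW ≈ 28.3 mm

Precipitable water is the column-integrated vapour mass per unit area: PW = (1/g) Σ q̄ Δp, with q in kg/kg and Δp in Pa (1 kg/m² of water = 1 mm).
Layer 1020–760 hPa: Δp = 260 hPa = 26000 Pa, q̄ = 0.00769 kg/kg → 0.00769 × 26000 / 9.8 = 20.40 mm
Layer 760–570 hPa: Δp = 190 hPa = 19000 Pa, q̄ = 0.0022 kg/kg → 0.0022 × 19000 / 9.8 = 4.27 mm
Layer 570–510 hPa: Δp = 60 hPa = 6000 Pa, q̄ = 0.00122 kg/kg → 0.00122 × 6000 / 9.8 = 0.75 mm
Layer 510–350 hPa: Δp = 160 hPa = 16000 Pa, q̄ = 0.00175 kg/kg → 0.00175 × 16000 / 9.8 = 2.86 mm
PW = 20.40 + 4.27 + 0.75 + 2.86 = 28.28 ≈ 28.3 mm.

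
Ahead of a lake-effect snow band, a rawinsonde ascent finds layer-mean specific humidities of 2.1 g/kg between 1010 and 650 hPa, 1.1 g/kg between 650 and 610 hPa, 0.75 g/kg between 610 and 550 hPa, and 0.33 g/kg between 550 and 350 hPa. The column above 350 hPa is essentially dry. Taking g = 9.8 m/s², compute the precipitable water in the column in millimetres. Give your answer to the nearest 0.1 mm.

PW ≈ 9.3 mm

Precipitable water is the column-integrated vapour mass per unit area: PW = (1/g) Σ q̄ Δp, with q in kg/kg and Δp in Pa (1 kg/m² of water = 1 mm).
Layer 1010–650 hPa: Δp = 360 hPa = 36000 Pa, q̄ = 0.0021 kg/kg → 0.0021 × 36000 / 9.8 = 7.71 mm
Layer 650–610 hPa: Δp = 40 hPa = 4000 Pa, q̄ = 0.0011 kg/kg → 0.0011 × 4000 / 9.8 = 0.45 mm
Layer 610–550 hPa: Δp = 60 hPa = 6000 Pa, q̄ = 0.00075 kg/kg → 0.00075 × 6000 / 9.8 = 0.46 mm
Layer 550–350 hPa: Δp = 200 hPa = 20000 Pa, q̄ = 0.00033 kg/kg → 0.00033 × 20000 / 9.8 = 0.67 mm
PW = 7.71 + 0.45 + 0.46 + 0.67 = 9.29 ≈ 9.3 mm.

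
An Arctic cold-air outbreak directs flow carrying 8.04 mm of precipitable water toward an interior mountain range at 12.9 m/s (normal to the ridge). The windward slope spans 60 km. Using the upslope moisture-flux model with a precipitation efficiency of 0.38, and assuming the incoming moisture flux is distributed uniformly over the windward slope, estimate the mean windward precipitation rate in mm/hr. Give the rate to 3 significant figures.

Incoming column moisture flux per unit ridge length: F = V × PW = 12.9 × 8.04 = 103.716 mm·m/s.
Spread over the 60 km slope with efficiency ε = 0.38: R = ε·F/W = 0.38 × 103.716 / 60000 m = 6.569e-04 mm/s.
R = 6.569e-04 × 3600 = 2.36 mm/hr.

R ≈ 2.36 mm/hr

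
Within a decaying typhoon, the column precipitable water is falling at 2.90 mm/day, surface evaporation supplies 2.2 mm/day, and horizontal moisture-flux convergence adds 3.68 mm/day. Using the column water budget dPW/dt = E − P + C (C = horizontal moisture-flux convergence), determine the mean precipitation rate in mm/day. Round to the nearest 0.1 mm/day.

dPW/dt = -2.90 mm/day.
P = E + C − dPW/dt = 2.2 + (3.68) − (-2.90) = 8.8 mm/day.

P ≈ 8.8 mm/day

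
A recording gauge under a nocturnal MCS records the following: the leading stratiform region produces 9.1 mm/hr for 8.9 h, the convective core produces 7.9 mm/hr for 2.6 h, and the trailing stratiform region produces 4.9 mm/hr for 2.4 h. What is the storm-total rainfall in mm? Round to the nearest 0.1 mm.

Total = Σ Rᵢ Δtᵢ = 9.1 × 8.9 + 7.9 × 2.6 + 4.9 × 2.4
      = 80.99 + 20.54 + 11.76 = 113.3 mm.

total ≈ 113.3 mm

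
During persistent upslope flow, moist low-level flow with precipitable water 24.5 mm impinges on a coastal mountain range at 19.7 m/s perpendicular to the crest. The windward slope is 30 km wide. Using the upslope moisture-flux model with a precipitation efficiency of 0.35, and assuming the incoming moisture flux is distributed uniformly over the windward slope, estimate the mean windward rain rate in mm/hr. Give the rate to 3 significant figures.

R ≈ 20.3 mm/hr

Incoming column moisture flux per unit ridge length: F = V × PW = 19.7 × 24.5 = 482.65 mm·m/s.
Spread over the 30 km slope with efficiency ε = 0.35: R = ε·F/W = 0.35 × 482.65 / 30000 m = 5.631e-03 mm/s.
R = 5.631e-03 × 3600 = 20.3 mm/hr.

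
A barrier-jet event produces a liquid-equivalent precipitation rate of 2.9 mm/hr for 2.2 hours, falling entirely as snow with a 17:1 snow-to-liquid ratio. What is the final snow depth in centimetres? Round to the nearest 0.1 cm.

snow depth ≈ 10.8 cm

Liquid-equivalent depth = 2.9 × 2.2 = 6.38 mm.
Snow depth = 6.38 mm × 17 = 108.46 mm = 10.8 cm.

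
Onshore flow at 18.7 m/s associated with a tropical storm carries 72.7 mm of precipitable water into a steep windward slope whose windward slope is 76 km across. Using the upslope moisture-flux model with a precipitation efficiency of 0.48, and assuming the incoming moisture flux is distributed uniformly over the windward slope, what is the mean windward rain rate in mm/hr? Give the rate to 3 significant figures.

Incoming column moisture flux per unit ridge length: F = V × PW = 18.7 × 72.7 = 1359.49 mm·m/s.
Spread over the 76 km slope with efficiency ε = 0.48: R = ε·F/W = 0.48 × 1359.49 / 76000 m = 8.586e-03 mm/s.
R = 8.586e-03 × 3600 = 30.9 mm/hr.

R ≈ 30.9 mm/hr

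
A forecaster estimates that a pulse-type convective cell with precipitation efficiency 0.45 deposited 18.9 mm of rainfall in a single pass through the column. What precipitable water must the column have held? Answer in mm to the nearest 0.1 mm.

PW = rainfall / ε = 18.9 / 0.45 = 42.0 mm.

PW ≈ 42.0 mm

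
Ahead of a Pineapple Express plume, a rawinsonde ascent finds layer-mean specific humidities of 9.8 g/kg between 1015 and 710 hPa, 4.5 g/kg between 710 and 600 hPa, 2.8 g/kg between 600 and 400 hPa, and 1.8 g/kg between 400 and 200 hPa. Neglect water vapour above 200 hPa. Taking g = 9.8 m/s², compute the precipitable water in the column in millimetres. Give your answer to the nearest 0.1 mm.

Precipitable water is the column-integrated vapour mass per unit area: PW = (1/g) Σ q̄ Δp, with q in kg/kg and Δp in Pa (1 kg/m² of water = 1 mm).
Layer 1015–710 hPa: Δp = 305 hPa = 30500 Pa, q̄ = 0.0098 kg/kg → 0.0098 × 30500 / 9.8 = 30.50 mm
Layer 710–600 hPa: Δp = 110 hPa = 11000 Pa, q̄ = 0.0045 kg/kg → 0.0045 × 11000 / 9.8 = 5.05 mm
Layer 600–400 hPa: Δp = 200 hPa = 20000 Pa, q̄ = 0.0028 kg/kg → 0.0028 × 20000 / 9.8 = 5.71 mm
Layer 400–200 hPa: Δp = 200 hPa = 20000 Pa, q̄ = 0.0018 kg/kg → 0.0018 × 20000 / 9.8 = 3.67 mm
PW = 30.50 + 5.05 + 5.71 + 3.67 = 44.93 ≈ 44.9 mm.

PW ≈ 44.9 mm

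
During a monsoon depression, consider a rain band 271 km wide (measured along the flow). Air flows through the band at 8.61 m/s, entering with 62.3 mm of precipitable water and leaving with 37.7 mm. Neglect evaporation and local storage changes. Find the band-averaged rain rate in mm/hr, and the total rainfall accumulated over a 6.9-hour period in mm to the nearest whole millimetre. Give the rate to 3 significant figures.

R ≈ 2.81 mm/hr; total ≈ 19 mm

Column moisture flux per unit crosswind length is F = V × PW.
Inflow: F_in = 8.61 × 62.3 = 536.403 mm·m/s
Outflow: F_out = 8.61 × 37.7 = 324.597 mm·m/s
Steady-state rate R = (F_in − F_out)/L = (536.403 − 324.597) / 271000 m = 7.816e-04 mm/s.
R = 7.816e-04 × 3600 = 2.81 mm/hr.
Over 6.9 h: total = 2.81 × 6.9 = 19.389 ≈ 19 mm.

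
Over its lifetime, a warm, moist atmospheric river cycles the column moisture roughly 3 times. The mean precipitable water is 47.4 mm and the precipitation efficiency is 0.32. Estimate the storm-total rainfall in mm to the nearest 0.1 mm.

Each cycle deposits ε × PW = 0.32 × 47.4 = 15.168 mm.
Over 3 cycles: 3 × 15.168 = 45.5 mm.

rainfall ≈ 45.5 mm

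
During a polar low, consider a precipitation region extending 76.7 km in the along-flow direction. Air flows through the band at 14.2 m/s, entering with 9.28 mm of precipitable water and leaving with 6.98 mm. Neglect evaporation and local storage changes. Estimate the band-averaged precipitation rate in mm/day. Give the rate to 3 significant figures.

Column moisture flux per unit crosswind length is F = V × PW.
Inflow: F_in = 14.2 × 9.28 = 131.776 mm·m/s
Outflow: F_out = 14.2 × 6.98 = 99.116 mm·m/s
Steady-state rate R = (F_in − F_out)/L = (131.776 − 99.116) / 76700 m = 4.258e-04 mm/s.
R = 4.258e-04 × 3600 × 24 = 36.8 mm/day.

R ≈ 36.8 mm/day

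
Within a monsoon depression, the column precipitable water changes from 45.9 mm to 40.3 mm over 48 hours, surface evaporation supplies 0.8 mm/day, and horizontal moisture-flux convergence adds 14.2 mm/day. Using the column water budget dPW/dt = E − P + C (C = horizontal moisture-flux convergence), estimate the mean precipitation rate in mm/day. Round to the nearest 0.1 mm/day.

dPW/dt = (40.3 − 45.9) mm / (48/24 day) = -2.800 mm/day.
P = E + C − dPW/dt = 0.8 + (14.2) − (-2.800) = 17.8 mm/day.

P ≈ 17.8 mm/day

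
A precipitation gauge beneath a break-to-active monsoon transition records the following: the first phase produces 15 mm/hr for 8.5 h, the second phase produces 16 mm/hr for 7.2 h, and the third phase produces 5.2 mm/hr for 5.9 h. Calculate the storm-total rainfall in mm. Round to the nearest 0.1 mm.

total ≈ 273.4 mm

Total = Σ Rᵢ Δtᵢ = 15 × 8.5 + 16 × 7.2 + 5.2 × 5.9
      = 127.5 + 115.2 + 30.68 = 273.4 mm.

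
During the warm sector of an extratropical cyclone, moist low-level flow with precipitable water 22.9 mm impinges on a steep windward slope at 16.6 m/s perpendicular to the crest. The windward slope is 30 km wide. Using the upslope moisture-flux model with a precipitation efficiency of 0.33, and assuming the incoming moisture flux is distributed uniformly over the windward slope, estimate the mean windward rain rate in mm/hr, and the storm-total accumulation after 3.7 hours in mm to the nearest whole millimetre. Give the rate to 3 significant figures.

Incoming column moisture flux per unit ridge length: F = V × PW = 16.6 × 22.9 = 380.14 mm·m/s.
Spread over the 30 km slope with efficiency ε = 0.33: R = ε·F/W = 0.33 × 380.14 / 30000 m = 4.182e-03 mm/s.
R = 4.182e-03 × 3600 = 15.1 mm/hr.
Over 3.7 h: total = 15.1 × 3.7 = 55.87 ≈ 56 mm.

R ≈ 15.1 mm/hr; total ≈ 56 mm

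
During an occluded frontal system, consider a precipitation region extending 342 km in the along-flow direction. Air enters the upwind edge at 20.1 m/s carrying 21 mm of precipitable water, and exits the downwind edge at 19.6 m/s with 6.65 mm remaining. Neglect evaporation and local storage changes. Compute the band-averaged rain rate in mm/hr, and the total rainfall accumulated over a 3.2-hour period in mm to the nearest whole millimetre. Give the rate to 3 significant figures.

R ≈ 3.07 mm/hr; total ≈ 10 mm

Column moisture flux per unit crosswind length is F = V × PW.
Inflow: F_in = 20.1 × 21 = 422.1 mm·m/s
Outflow: F_out = 19.6 × 6.65 = 130.34 mm·m/s
Steady-state rate R = (F_in − F_out)/L = (422.1 − 130.34) / 342000 m = 8.531e-04 mm/s.
R = 8.531e-04 × 3600 = 3.07 mm/hr.
Over 3.2 h: total = 3.07 × 3.2 = 9.824 ≈ 10 mm.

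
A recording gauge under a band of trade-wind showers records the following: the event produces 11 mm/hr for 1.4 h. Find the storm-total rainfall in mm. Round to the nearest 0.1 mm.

Total = Σ Rᵢ Δtᵢ = 11 × 1.4
      = 15.4 = 15.4 mm.

total ≈ 15.4 mm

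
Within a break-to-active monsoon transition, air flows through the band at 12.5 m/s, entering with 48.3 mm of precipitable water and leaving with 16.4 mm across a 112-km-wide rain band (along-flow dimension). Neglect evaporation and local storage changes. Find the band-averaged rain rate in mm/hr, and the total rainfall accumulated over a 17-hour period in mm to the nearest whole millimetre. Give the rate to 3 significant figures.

Column moisture flux per unit crosswind length is F = V × PW.
Inflow: F_in = 12.5 × 48.3 = 603.75 mm·m/s
Outflow: F_out = 12.5 × 16.4 = 205 mm·m/s
Steady-state rate R = (F_in − F_out)/L = (603.75 − 205) / 112000 m = 3.560e-03 mm/s.
R = 3.560e-03 × 3600 = 12.8 mm/hr.
Over 17 h: total = 12.8 × 17 = 217.6 ≈ 218 mm.

R ≈ 12.8 mm/hr; total ≈ 218 mm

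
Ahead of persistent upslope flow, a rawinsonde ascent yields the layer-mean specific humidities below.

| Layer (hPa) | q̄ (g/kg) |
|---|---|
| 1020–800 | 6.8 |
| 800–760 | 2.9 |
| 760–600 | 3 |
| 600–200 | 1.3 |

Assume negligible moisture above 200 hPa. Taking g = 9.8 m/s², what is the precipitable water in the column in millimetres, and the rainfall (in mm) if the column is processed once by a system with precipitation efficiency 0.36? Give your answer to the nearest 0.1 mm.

PW ≈ 26.7 mm; rainfall ≈ 9.6 mm

Precipitable water is the column-integrated vapour mass per unit area: PW = (1/g) Σ q̄ Δp, with q in kg/kg and Δp in Pa (1 kg/m² of water = 1 mm).
Layer 1020–800 hPa: Δp = 220 hPa = 22000 Pa, q̄ = 0.0068 kg/kg → 0.0068 × 22000 / 9.8 = 15.27 mm
Layer 800–760 hPa: Δp = 40 hPa = 4000 Pa, q̄ = 0.0029 kg/kg → 0.0029 × 4000 / 9.8 = 1.18 mm
Layer 760–600 hPa: Δp = 160 hPa = 16000 Pa, q̄ = 0.003 kg/kg → 0.003 × 16000 / 9.8 = 4.90 mm
Layer 600–200 hPa: Δp = 400 hPa = 40000 Pa, q̄ = 0.0013 kg/kg → 0.0013 × 40000 / 9.8 = 5.31 mm
PW = 15.27 + 1.18 + 4.90 + 5.31 = 26.66 ≈ 26.7 mm.
Rainfall = ε × PW = 0.36 × 26.7 = 9.6 mm.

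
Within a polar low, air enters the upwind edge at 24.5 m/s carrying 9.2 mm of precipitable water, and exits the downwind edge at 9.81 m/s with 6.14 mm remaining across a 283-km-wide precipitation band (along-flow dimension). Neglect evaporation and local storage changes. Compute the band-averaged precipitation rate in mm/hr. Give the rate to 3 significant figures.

Column moisture flux per unit crosswind length is F = V × PW.
Inflow: F_in = 24.5 × 9.2 = 225.4 mm·m/s
Outflow: F_out = 9.81 × 6.14 = 60.2334 mm·m/s
Steady-state rate R = (F_in − F_out)/L = (225.4 − 60.2334) / 283000 m = 5.836e-04 mm/s.
R = 5.836e-04 × 3600 = 2.10 mm/hr.

R ≈ 2.10 mm/hr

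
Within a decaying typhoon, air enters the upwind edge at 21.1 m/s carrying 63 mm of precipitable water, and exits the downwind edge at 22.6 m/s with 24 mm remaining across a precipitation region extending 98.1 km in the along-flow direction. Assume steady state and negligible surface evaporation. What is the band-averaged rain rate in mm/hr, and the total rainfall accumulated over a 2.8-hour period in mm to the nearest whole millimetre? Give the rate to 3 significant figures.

Column moisture flux per unit crosswind length is F = V × PW.
Inflow: F_in = 21.1 × 63 = 1329.3 mm·m/s
Outflow: F_out = 22.6 × 24 = 542.4 mm·m/s
Steady-state rate R = (F_in − F_out)/L = (1329.3 − 542.4) / 98100 m = 8.021e-03 mm/s.
R = 8.021e-03 × 3600 = 28.9 mm/hr.
Over 2.8 h: total = 28.9 × 2.8 = 80.92 ≈ 81 mm.

R ≈ 28.9 mm/hr; total ≈ 81 mm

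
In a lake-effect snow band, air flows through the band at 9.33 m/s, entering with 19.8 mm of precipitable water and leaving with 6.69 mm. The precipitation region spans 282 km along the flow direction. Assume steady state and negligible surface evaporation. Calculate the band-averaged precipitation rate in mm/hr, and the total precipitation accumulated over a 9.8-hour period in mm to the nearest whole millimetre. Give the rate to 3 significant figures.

Column moisture flux per unit crosswind length is F = V × PW.
Inflow: F_in = 9.33 × 19.8 = 184.734 mm·m/s
Outflow: F_out = 9.33 × 6.69 = 62.4177 mm·m/s
Steady-state rate R = (F_in − F_out)/L = (184.734 − 62.4177) / 282000 m = 4.337e-04 mm/s.
R = 4.337e-04 × 3600 = 1.56 mm/hr.
Over 9.8 h: total = 1.56 × 9.8 = 15.288 ≈ 15 mm.

R ≈ 1.56 mm/hr; total ≈ 15 mm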